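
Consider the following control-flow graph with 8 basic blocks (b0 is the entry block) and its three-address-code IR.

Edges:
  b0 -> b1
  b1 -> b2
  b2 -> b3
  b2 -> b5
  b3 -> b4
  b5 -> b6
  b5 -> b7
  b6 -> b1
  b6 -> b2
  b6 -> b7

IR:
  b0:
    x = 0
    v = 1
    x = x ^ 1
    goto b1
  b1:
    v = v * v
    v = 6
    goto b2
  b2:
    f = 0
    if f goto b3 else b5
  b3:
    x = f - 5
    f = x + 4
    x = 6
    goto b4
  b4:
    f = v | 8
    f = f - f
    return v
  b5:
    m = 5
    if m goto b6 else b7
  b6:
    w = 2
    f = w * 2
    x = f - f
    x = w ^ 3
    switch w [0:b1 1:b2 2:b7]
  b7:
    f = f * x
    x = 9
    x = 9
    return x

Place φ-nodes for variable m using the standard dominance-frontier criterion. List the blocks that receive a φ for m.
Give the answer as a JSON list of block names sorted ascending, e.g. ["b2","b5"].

idom tree: b1←b0 b2←b1 b3←b2 b4←b3 b5←b2 b6←b5 b7←b5
Dom∩ at merges:
  b1: preds {b0,b6}: {b0} ∩ {b0,b1,b2,b5,b6} = {b0}; idom=b0
  b2: preds {b1,b6}: {b0,b1} ∩ {b0,b1,b2,b5,b6} = {b0,b1}; idom=b1
  b7: preds {b5,b6}: {b0,b1,b2,b5} ∩ {b0,b1,b2,b5,b6} = {b0,b1,b2,b5}; idom=b5

Frontier:
  b1←b0: walk · to b0
  b1←b6: walk b6→b5→b2→b1 to b0
  b2←b1: walk · to b1
  b2←b6: walk b6→b5→b2 to b1
  b7←b5: walk · to b5
  b7←b6: walk b6 to b5
  b0 → ∅
  b1 → {b1}
  b2 → {b1,b2}
  b3 → ∅
  b4 → ∅
  b5 → {b1,b2}
  b6 → {b1,b2,b7}
  b7 → ∅

φ for m: defs {b5}
  DF⁺ = {b1,b2}

Answer: ["b1", "b2"]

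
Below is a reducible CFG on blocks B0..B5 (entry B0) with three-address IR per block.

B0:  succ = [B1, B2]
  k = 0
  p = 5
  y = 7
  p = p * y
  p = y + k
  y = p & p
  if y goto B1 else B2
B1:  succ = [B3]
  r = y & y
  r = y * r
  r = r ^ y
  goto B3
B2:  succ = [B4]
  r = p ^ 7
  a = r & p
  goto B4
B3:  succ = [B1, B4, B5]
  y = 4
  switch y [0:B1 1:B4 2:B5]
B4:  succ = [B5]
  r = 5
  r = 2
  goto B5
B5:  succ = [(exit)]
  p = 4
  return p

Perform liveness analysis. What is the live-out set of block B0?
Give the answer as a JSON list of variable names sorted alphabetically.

def/use:
  B0: {k,p,y} / ∅
  B1: {r} / {y}
  B2: {a,r} / {p}
  B3: {y} / ∅
  B4: {r} / ∅
  B5: {p} / ∅

Backward fixpoint:
  B0 li=∅ lo={p,y}
  B1 li={y} lo=∅
  B2 li={p} lo=∅
  B3 li=∅ lo={y}
  B4 li=∅ lo=∅
  B5 li=∅ lo=∅

live-out(B0) = ["p", "y"]

Answer: ["p", "y"]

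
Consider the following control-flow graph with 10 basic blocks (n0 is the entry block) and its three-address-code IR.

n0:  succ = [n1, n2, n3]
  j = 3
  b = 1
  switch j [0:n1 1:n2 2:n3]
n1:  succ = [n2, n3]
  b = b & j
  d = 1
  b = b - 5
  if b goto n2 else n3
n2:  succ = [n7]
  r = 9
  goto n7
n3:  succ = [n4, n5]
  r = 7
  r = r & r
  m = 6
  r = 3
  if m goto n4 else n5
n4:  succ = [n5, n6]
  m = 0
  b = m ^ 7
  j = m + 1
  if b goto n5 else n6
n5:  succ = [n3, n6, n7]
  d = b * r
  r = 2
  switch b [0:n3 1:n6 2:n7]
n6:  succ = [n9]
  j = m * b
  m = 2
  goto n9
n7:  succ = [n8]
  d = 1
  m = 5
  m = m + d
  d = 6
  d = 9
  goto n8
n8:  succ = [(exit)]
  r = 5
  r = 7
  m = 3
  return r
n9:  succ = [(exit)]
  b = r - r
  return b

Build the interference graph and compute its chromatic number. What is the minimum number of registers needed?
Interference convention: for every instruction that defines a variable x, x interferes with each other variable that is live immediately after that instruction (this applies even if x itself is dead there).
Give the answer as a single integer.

Answer: 4

Analysis:
Per-block:
  n0: {b,j} / ∅
  n1: {b,d} / {b,j}
  n2: {r} / ∅
  n3: {m,r} / ∅
  n4: {b,j,m} / ∅
  n5: {d,r} / {b,r}
  n6: {j,m} / {b,m}
  n7: {d,m} / ∅
  n8: {m,r} / ∅
  n9: {b} / {r}

Liveness:
  n0: in=∅ out={b,j}
  n1: in={b,j} out={b}
  n2: in=∅ out=∅
  n3: in={b} out={b,m,r}
  n4: in={r} out={b,m,r}
  n5: in={b,m,r} out={b,m,r}
  n6: in={b,m,r} out={r}
  n7: in=∅ out=∅
  n8: in=∅ out=∅
  n9: in={r} out=∅

Interference:
  b↔{d,j,m,r}
  d↔{b,m}
  j↔{b,m,r}
  m↔{b,d,j,r}
  r↔{b,j,m}

Colouring:
  clique {b,j,m,r} ⇒ need ≥ 4
  4-colouring: c0={b}  c1={m}  c2={d,j}  c3={r}
  χ = 4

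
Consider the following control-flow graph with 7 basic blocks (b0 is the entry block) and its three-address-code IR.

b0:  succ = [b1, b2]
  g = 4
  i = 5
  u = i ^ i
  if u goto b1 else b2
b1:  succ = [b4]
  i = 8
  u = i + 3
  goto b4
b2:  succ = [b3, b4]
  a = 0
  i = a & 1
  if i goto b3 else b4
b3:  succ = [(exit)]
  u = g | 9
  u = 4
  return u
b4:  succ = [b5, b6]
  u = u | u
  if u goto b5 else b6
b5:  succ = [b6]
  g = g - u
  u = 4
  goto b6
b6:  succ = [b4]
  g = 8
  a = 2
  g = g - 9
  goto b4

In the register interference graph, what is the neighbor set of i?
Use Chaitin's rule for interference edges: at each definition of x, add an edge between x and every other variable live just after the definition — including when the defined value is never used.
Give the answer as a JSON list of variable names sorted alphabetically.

Answer: ["g", "u"]

Analysis:
Per-block:
  b0: def={g,i,u} ue=∅
  b1: def={i,u} ue=∅
  b2: def={a,i} ue=∅
  b3: def={u} ue={g}
  b4: def={u} ue={u}
  b5: def={g,u} ue={g,u}
  b6: def={a,g} ue=∅

Backward fixpoint:
  b0 li=∅ lo={g,u}
  b1 li={g} lo={g,u}
  b2 li={g,u} lo={g,u}
  b3 li={g} lo=∅
  b4 li={g,u} lo={g,u}
  b5 li={g,u} lo={u}
  b6 li={u} lo={g,u}

Interfere edges:
  a↔{g,u}
  g↔{a,i,u}
  i↔{g,u}
  u↔{a,g,i}

N(i) = ["g", "u"]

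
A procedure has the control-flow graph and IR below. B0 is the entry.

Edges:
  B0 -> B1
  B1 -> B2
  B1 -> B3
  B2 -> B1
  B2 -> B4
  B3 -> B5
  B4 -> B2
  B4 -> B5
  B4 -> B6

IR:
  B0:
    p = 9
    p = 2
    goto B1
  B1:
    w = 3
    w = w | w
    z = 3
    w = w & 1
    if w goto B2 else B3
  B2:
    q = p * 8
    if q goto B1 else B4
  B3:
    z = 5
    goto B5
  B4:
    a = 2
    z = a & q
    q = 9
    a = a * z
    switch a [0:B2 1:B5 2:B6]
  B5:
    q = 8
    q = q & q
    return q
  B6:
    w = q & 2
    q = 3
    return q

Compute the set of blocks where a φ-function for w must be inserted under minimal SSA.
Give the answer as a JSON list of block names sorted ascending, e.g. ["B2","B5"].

idom tree: B1←B0 B2←B1 B3←B1 B4←B2 B5←B1 B6←B4
Dom at joins:
  B1: preds {B0,B2}: {B0} ∩ {B0,B1,B2} = {B0}; idom=B0
  B2: preds {B1,B4}: {B0,B1} ∩ {B0,B1,B2,B4} = {B0,B1}; idom=B1
  B5: preds {B3,B4}: {B0,B1,B3} ∩ {B0,B1,B2,B4} = {B0,B1}; idom=B1

DF walk-up:
  B1←B0: walk · to B0
  B1←B2: walk B2→B1 to B0
  B2←B1: walk · to B1
  B2←B4: walk B4→B2 to B1
  B5←B3: walk B3 to B1
  B5←B4: walk B4→B2 to B1
  B0 → ∅
  B1 → {B1}
  B2 → {B1,B2,B5}
  B3 → {B5}
  B4 → {B2,B5}
  B5 → ∅
  B6 → ∅

φ for w: defs {B1,B6}
  DF⁺ = {B1}

Answer: ["B1"]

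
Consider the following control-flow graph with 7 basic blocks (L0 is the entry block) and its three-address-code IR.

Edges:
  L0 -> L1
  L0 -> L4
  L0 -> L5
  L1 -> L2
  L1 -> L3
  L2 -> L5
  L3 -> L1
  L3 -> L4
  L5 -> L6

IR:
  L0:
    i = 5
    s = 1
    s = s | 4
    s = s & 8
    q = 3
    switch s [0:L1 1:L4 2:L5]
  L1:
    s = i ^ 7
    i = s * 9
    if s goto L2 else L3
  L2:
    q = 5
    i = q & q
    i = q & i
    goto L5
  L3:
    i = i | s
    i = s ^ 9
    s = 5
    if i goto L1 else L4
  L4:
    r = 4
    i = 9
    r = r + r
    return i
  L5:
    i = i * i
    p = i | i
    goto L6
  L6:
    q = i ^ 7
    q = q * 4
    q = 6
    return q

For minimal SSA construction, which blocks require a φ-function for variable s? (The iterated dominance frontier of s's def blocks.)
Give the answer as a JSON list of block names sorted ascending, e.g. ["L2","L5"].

Answer: ["L1", "L4", "L5"]

Derivation:
idom tree: L1←L0 L2←L1 L3←L1 L4←L0 L5←L0 L6←L5
Dom at joins:
  L1: preds {L0,L3}: {L0} ∩ {L0,L1,L3} = {L0}; idom=L0
  L4: preds {L0,L3}: {L0} ∩ {L0,L1,L3} = {L0}; idom=L0
  L5: preds {L0,L2}: {L0} ∩ {L0,L1,L2} = {L0}; idom=L0

Frontier:
  join L1 pred L0: · stop@L0
  join L1 pred L3: L3→L1 stop@L0
  join L4 pred L0: · stop@L0
  join L4 pred L3: L3→L1 stop@L0
  join L5 pred L0: · stop@L0
  join L5 pred L2: L2→L1 stop@L0
  DF(L0)=∅
  DF(L1)={L1,L4,L5}
  DF(L2)={L5}
  DF(L3)={L1,L4}
  DF(L4)=∅
  DF(L5)=∅
  DF(L6)=∅

φ for s: defs {L0,L1,L3}
  DF⁺ = {L1,L4,L5}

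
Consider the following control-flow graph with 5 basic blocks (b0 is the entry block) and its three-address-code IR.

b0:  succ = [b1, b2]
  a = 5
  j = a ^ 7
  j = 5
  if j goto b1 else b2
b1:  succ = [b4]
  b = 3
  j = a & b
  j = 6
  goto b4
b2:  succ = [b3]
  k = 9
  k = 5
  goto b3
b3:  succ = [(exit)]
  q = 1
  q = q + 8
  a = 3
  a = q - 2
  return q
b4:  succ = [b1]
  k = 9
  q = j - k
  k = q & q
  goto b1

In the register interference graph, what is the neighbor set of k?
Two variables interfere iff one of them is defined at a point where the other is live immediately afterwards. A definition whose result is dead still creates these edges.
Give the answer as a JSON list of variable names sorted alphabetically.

Answer: ["a", "j"]

Analysis:
Block summaries:
  b0: def={a,j} ue=∅
  b1: def={b,j} ue={a}
  b2: def={k} ue=∅
  b3: def={a,q} ue=∅
  b4: def={k,q} ue={j}

Liveness:
  live b0: ∅→{a}
  live b1: {a}→{a,j}
  live b2: ∅→∅
  live b3: ∅→∅
  live b4: {a,j}→{a}

Interfere edges:
  a: {b,j,k,q}
  b: {a}
  j: {a,k}
  k: {a,j}
  q: {a}

N(k) = ["a", "j"]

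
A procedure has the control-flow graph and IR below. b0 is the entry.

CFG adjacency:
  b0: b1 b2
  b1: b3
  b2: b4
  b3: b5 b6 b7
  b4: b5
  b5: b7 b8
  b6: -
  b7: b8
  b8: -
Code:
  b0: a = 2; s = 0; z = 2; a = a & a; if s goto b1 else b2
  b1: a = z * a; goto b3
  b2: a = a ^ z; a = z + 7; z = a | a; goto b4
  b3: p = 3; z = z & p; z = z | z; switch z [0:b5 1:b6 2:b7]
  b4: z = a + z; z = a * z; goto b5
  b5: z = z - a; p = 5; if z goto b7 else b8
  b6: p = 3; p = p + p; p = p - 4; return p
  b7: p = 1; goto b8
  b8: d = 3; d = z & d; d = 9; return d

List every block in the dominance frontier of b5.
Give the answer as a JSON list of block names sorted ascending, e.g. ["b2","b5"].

idom tree: b1←b0 b2←b0 b3←b1 b4←b2 b5←b0 b6←b3 b7←b0 b8←b0
Dom at joins:
  b5: preds {b3,b4}: {b0,b1,b3} ∩ {b0,b2,b4} = {b0}; idom=b0
  b7: preds {b3,b5}: {b0,b1,b3} ∩ {b0,b5} = {b0}; idom=b0
  b8: preds {b5,b7}: {b0,b5} ∩ {b0,b7} = {b0}; idom=b0

DF derivation:
  b5←b3: walk b3→b1 to b0
  b5←b4: walk b4→b2 to b0
  b7←b3: walk b3→b1 to b0
  b7←b5: walk b5 to b0
  b8←b5: walk b5 to b0
  b8←b7: walk b7 to b0
  DF(b0)=∅
  DF(b1)={b5,b7}
  DF(b2)={b5}
  DF(b3)={b5,b7}
  DF(b4)={b5}
  DF(b5)={b7,b8}
  DF(b6)=∅
  DF(b7)={b8}
  DF(b8)=∅

DF(b5) = ["b7", "b8"]

Answer: ["b7", "b8"]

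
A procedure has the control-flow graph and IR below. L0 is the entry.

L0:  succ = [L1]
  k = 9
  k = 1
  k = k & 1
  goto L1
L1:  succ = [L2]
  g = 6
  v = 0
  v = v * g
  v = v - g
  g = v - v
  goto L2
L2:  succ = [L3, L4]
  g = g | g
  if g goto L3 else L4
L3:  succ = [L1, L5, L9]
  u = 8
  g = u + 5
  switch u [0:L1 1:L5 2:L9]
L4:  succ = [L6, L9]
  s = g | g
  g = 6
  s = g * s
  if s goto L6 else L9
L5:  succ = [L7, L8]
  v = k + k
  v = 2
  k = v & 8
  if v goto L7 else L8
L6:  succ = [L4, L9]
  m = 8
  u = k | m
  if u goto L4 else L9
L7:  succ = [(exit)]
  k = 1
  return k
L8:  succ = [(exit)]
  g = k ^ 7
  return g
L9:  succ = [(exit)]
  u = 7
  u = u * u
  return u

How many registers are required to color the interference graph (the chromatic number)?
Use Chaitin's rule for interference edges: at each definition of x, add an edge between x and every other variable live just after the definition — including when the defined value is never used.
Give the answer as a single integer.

Answer: 3

Derivation:
def/use:
  L0: {k} / ∅
  L1: {g,v} / ∅
  L2: {g} / {g}
  L3: {g,u} / ∅
  L4: {g,s} / {g}
  L5: {k,v} / {k}
  L6: {m,u} / {k}
  L7: {k} / ∅
  L8: {g} / {k}
  L9: {u} / ∅

Liveness:
  live L0: ∅→{k}
  live L1: {k}→{g,k}
  live L2: {g,k}→{g,k}
  live L3: {k}→{k}
  live L4: {g,k}→{g,k}
  live L5: {k}→{k}
  live L6: {g,k}→{g,k}
  live L7: ∅→∅
  live L8: {k}→∅
  live L9: ∅→∅

Interference:
  g↔{k,m,s,u,v}
  k↔{g,m,s,u,v}
  m↔{g,k}
  s↔{g,k}
  u↔{g,k}
  v↔{g,k}

Colouring:
  clique {g,k,m} ⇒ need ≥ 3
  assign g→R0 k→R1 m→R2 s→R2 u→R2 v→R2 — no edge inside a register ⇒ χ ≤ 3
  χ = 3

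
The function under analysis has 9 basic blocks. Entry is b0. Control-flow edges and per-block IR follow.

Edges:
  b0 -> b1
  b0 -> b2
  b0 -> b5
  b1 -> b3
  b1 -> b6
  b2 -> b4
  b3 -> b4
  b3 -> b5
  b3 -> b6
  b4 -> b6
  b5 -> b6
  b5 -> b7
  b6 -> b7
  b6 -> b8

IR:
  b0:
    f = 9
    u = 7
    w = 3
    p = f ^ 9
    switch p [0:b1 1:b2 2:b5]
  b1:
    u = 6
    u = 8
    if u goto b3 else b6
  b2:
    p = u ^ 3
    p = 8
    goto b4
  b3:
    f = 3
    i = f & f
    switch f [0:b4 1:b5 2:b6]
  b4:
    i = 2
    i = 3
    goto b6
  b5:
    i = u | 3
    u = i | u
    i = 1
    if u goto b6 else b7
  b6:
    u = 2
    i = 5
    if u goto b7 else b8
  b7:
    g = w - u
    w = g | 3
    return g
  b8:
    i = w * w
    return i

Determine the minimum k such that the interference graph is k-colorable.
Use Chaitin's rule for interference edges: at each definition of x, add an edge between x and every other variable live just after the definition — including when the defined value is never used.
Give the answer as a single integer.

Answer: 4

Derivation:
def/use:
  b0: {f,p,u,w} / ∅
  b1: {u} / ∅
  b2: {p} / {u}
  b3: {f,i} / ∅
  b4: {i} / ∅
  b5: {i,u} / {u}
  b6: {i,u} / ∅
  b7: {g,w} / {u,w}
  b8: {i} / {w}

Liveness:
  live b0: ∅→{u,w}
  live b1: {w}→{u,w}
  live b2: {u,w}→{w}
  live b3: {u,w}→{u,w}
  live b4: {w}→{w}
  live b5: {u,w}→{u,w}
  live b6: {w}→{u,w}
  live b7: {u,w}→∅
  live b8: {w}→∅

Interfere edges:
  f: {i,u,w}
  g: {w}
  i: {f,u,w}
  p: {u,w}
  u: {f,i,p,w}
  w: {f,g,i,p,u}

Chromatic number:
  clique {f,i,u,w} ⇒ need ≥ 4
  assign f→R2 g→R1 i→R3 p→R2 u→R1 w→R0 — no edge inside a register ⇒ χ ≤ 4
  χ = 4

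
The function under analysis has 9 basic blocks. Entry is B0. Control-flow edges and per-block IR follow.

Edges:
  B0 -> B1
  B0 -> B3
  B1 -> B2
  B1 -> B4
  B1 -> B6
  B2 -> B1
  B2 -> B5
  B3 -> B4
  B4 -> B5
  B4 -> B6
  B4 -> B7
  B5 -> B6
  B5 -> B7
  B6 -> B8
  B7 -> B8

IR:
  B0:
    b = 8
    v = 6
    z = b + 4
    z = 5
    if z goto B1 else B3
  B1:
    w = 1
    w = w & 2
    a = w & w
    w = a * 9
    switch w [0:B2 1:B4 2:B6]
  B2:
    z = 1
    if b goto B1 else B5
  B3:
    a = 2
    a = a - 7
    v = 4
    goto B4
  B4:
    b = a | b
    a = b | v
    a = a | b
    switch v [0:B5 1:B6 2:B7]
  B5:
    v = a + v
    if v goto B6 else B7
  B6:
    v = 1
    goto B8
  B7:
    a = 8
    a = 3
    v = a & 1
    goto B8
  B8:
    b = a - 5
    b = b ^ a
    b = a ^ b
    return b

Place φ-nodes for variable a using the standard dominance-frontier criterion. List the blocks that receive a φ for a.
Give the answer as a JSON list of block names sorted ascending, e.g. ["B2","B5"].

idom tree: B1←B0 B2←B1 B3←B0 B4←B0 B5←B0 B6←B0 B7←B0 B8←B0
Dom at joins:
  B1: preds {B0,B2}: {B0} ∩ {B0,B1,B2} = {B0}; idom=B0
  B4: preds {B1,B3}: {B0,B1} ∩ {B0,B3} = {B0}; idom=B0
  B5: preds {B2,B4}: {B0,B1,B2} ∩ {B0,B4} = {B0}; idom=B0
  B6: preds {B1,B4,B5}: {B0,B1} ∩ {B0,B4} ∩ {B0,B5} = {B0}; idom=B0
  B7: preds {B4,B5}: {B0,B4} ∩ {B0,B5} = {B0}; idom=B0
  B8: preds {B6,B7}: {B0,B6} ∩ {B0,B7} = {B0}; idom=B0

DF derivation:
  B1←B0: walk · to B0
  B1←B2: walk B2→B1 to B0
  B4←B1: walk B1 to B0
  B4←B3: walk B3 to B0
  B5←B2: walk B2→B1 to B0
  B5←B4: walk B4 to B0
  B6←B1: walk B1 to B0
  B6←B4: walk B4 to B0
  B6←B5: walk B5 to B0
  B7←B4: walk B4 to B0
  B7←B5: walk B5 to B0
  B8←B6: walk B6 to B0
  B8←B7: walk B7 to B0
  DF(B0)=∅
  DF(B1)={B1,B4,B5,B6}
  DF(B2)={B1,B5}
  DF(B3)={B4}
  DF(B4)={B5,B6,B7}
  DF(B5)={B6,B7}
  DF(B6)={B8}
  DF(B7)={B8}
  DF(B8)=∅

φ for a: defs {B1,B3,B4,B7}
  DF⁺ = {B1,B4,B5,B6,B7,B8}

Answer: ["B1", "B4", "B5", "B6", "B7", "B8"]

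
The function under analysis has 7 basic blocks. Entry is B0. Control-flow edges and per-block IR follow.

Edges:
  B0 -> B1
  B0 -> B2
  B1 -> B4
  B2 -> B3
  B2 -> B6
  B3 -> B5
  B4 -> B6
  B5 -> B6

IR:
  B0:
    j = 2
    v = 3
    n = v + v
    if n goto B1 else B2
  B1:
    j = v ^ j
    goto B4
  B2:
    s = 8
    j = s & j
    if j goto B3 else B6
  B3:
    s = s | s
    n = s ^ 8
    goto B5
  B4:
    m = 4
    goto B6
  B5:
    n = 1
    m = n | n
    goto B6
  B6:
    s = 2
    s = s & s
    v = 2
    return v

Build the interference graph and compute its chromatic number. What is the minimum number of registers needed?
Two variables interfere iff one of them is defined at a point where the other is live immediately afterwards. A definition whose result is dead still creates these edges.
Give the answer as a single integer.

Answer: 3

Derivation:
Per-block:
  B0: def={j,n,v} ue=∅
  B1: def={j} ue={j,v}
  B2: def={j,s} ue={j}
  B3: def={n,s} ue={s}
  B4: def={m} ue=∅
  B5: def={m,n} ue=∅
  B6: def={s,v} ue=∅

Liveness:
  B0 li=∅ lo={j,v}
  B1 li={j,v} lo=∅
  B2 li={j} lo={s}
  B3 li={s} lo=∅
  B4 li=∅ lo=∅
  B5 li=∅ lo=∅
  B6 li=∅ lo=∅

Interfere edges:
  j↔{n,s,v}
  m↔∅
  n↔{j,v}
  s↔{j}
  v↔{j,n}

Registers:
  clique {j,n,v} ⇒ need ≥ 3
  assign j→R0 m→R0 n→R1 s→R1 v→R2 — no edge inside a register ⇒ χ ≤ 3
  χ = 3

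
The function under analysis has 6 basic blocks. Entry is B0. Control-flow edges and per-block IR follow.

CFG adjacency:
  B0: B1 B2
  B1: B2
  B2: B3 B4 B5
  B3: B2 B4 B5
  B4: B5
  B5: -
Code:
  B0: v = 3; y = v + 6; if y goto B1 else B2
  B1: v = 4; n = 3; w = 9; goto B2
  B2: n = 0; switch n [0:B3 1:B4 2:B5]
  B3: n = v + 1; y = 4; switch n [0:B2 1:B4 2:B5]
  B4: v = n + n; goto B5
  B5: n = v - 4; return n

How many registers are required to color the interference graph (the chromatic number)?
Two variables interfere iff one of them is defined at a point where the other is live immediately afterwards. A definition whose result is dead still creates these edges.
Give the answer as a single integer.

Answer: 3

Analysis:
Block summaries:
  B0 def {v,y} use ∅
  B1 def {n,v,w} use ∅
  B2 def {n} use ∅
  B3 def {n,y} use {v}
  B4 def {v} use {n}
  B5 def {n} use {v}

Live sets:
  B0: in=∅ out={v}
  B1: in=∅ out={v}
  B2: in={v} out={n,v}
  B3: in={v} out={n,v}
  B4: in={n} out={v}
  B5: in={v} out=∅

Conflict graph:
  n: {v,y}
  v: {n,w,y}
  w: {v}
  y: {n,v}

Colouring:
  {n,v,y} pairwise interfere (3-clique) ⇒ χ ≥ 3
  assign n→c1 v→c0 w→c1 y→c2 — no edge inside a register ⇒ χ ≤ 3
  χ = 3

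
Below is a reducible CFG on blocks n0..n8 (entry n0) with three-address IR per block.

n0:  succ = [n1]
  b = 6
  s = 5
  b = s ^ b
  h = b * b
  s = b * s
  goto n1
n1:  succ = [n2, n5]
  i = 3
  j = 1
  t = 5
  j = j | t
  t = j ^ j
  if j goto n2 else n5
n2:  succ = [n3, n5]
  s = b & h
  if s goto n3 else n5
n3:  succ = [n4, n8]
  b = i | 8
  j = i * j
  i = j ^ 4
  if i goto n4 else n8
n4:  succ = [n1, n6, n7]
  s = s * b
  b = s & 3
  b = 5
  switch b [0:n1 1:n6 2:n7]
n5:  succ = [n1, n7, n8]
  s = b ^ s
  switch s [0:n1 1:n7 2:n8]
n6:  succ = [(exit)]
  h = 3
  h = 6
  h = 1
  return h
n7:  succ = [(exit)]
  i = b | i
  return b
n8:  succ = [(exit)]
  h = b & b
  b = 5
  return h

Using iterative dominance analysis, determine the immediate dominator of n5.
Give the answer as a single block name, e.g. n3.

idom tree: n1←n0 n2←n1 n3←n2 n4←n3 n5←n1 n6←n4 n7←n1 n8←n1
Dom∩ at merges:
  n1: preds {n0,n4,n5}: {n0} ∩ {n0,n1,n2,n3,n4} ∩ {n0,n1,n5} = {n0}; idom=n0
  n5: preds {n1,n2}: {n0,n1} ∩ {n0,n1,n2} = {n0,n1}; idom=n1
  n7: preds {n4,n5}: {n0,n1,n2,n3,n4} ∩ {n0,n1,n5} = {n0,n1}; idom=n1
  n8: preds {n3,n5}: {n0,n1,n2,n3} ∩ {n0,n1,n5} = {n0,n1}; idom=n1

idom(n5) = n1

Answer: n1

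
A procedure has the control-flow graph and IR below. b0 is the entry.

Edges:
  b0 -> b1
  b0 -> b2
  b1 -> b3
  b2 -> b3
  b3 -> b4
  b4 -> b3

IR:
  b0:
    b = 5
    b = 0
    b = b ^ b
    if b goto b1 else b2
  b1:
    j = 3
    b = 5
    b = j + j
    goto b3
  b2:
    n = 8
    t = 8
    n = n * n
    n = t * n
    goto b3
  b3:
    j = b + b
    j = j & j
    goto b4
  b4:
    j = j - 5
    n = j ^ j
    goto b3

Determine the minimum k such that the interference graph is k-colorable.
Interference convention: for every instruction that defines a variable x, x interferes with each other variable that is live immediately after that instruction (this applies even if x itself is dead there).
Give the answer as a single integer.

Answer: 3

Working:
Block summaries:
  b0: def={b} ue=∅
  b1: def={b,j} ue=∅
  b2: def={n,t} ue=∅
  b3: def={j} ue={b}
  b4: def={j,n} ue={j}

Live sets:
  live b0: ∅→{b}
  live b1: ∅→{b}
  live b2: {b}→{b}
  live b3: {b}→{b,j}
  live b4: {b,j}→{b}

Interfere edges:
  b — {j,n,t}
  j — {b}
  n — {b,t}
  t — {b,n}

Registers:
  clique {b,n,t} ⇒ need ≥ 3
  assign b→R0 j→R1 n→R1 t→R2 — no edge inside a register ⇒ χ ≤ 3
  χ = 3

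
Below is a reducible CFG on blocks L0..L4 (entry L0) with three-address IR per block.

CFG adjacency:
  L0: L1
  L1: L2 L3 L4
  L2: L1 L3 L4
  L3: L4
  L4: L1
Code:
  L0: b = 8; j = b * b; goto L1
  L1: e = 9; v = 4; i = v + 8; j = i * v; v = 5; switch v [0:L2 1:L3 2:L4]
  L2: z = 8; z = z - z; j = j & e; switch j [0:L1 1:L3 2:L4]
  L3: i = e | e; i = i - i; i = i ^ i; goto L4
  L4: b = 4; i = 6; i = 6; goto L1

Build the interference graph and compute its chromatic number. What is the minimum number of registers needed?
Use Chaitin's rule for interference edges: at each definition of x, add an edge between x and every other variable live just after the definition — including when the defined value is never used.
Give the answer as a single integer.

Block summaries:
  L0: {b,j} / ∅
  L1: {e,i,j,v} / ∅
  L2: {j,z} / {e,j}
  L3: {i} / {e}
  L4: {b,i} / ∅

Live sets:
  L0 li=∅ lo=∅
  L1 li=∅ lo={e,j}
  L2 li={e,j} lo={e}
  L3 li={e} lo=∅
  L4 li=∅ lo=∅

Interference:
  b↔∅
  e↔{i,j,v,z}
  i↔{e,v}
  j↔{e,v,z}
  v↔{e,i,j}
  z↔{e,j}

Chromatic number:
  {e,i,v} pairwise interfere (3-clique) ⇒ χ ≥ 3
  assign b→c0 e→c0 i→c1 j→c1 v→c2 z→c2 — no edge inside a register ⇒ χ ≤ 3
  χ = 3

Answer: 3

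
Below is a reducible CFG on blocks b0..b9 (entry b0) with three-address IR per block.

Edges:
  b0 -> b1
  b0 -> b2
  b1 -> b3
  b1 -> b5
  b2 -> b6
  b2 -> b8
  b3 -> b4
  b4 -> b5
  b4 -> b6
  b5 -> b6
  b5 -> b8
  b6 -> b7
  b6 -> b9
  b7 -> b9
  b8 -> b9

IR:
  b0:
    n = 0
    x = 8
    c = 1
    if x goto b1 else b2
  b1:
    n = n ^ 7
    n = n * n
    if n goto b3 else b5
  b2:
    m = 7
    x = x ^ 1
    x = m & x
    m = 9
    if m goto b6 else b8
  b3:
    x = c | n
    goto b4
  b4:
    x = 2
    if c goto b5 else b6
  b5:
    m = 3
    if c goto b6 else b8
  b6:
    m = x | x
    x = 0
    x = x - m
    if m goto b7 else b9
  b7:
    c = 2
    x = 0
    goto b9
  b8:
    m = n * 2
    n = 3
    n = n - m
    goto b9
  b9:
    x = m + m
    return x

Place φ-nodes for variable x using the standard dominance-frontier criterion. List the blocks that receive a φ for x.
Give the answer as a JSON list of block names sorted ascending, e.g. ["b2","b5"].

idom tree: b1←b0 b2←b0 b3←b1 b4←b3 b5←b1 b6←b0 b7←b6 b8←b0 b9←b0
Dom∩ at merges:
  b5: preds {b1,b4}: {b0,b1} ∩ {b0,b1,b3,b4} = {b0,b1}; idom=b1
  b6: preds {b2,b4,b5}: {b0,b2} ∩ {b0,b1,b3,b4} ∩ {b0,b1,b5} = {b0}; idom=b0
  b8: preds {b2,b5}: {b0,b2} ∩ {b0,b1,b5} = {b0}; idom=b0
  b9: preds {b6,b7,b8}: {b0,b6} ∩ {b0,b6,b7} ∩ {b0,b8} = {b0}; idom=b0

DF walk-up:
  b5←b1: walk · to b1
  b5←b4: walk b4→b3 to b1
  b6←b2: walk b2 to b0
  b6←b4: walk b4→b3→b1 to b0
  b6←b5: walk b5→b1 to b0
  b8←b2: walk b2 to b0
  b8←b5: walk b5→b1 to b0
  b9←b6: walk b6 to b0
  b9←b7: walk b7→b6 to b0
  b9←b8: walk b8 to b0
  DF(b0)=∅
  DF(b1)={b6,b8}
  DF(b2)={b6,b8}
  DF(b3)={b5,b6}
  DF(b4)={b5,b6}
  DF(b5)={b6,b8}
  DF(b6)={b9}
  DF(b7)={b9}
  DF(b8)={b9}
  DF(b9)=∅

φ for x: defs {b0,b2,b3,b4,b6,b7,b9}
  DF⁺ = {b5,b6,b8,b9}

Answer: ["b5", "b6", "b8", "b9"]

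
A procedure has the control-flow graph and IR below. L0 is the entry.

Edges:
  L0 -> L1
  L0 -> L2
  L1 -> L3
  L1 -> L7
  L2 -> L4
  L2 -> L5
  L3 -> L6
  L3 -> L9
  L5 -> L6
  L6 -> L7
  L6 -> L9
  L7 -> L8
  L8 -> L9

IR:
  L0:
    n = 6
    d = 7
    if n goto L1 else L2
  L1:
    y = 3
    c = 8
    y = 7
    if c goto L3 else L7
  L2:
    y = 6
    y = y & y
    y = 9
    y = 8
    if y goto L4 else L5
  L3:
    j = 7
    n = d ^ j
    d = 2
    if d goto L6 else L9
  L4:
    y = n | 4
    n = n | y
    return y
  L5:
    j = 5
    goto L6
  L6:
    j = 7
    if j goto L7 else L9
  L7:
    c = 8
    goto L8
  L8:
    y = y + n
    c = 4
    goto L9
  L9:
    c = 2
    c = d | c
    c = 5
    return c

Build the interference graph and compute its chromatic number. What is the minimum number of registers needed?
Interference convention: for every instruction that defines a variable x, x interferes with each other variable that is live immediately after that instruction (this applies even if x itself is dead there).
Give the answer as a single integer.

Answer: 4

Derivation:
Per-block:
  L0: def={d,n} ue=∅
  L1: def={c,y} ue=∅
  L2: def={y} ue=∅
  L3: def={d,j,n} ue={d}
  L4: def={n,y} ue={n}
  L5: def={j} ue=∅
  L6: def={j} ue=∅
  L7: def={c} ue=∅
  L8: def={c,y} ue={n,y}
  L9: def={c} ue={d}

Live sets:
  live L0: ∅→{d,n}
  live L1: {d,n}→{d,n,y}
  live L2: {d,n}→{d,n,y}
  live L3: {d,y}→{d,n,y}
  live L4: {n}→∅
  live L5: {d,n,y}→{d,n,y}
  live L6: {d,n,y}→{d,n,y}
  live L7: {d,n,y}→{d,n,y}
  live L8: {d,n,y}→{d}
  live L9: {d}→∅

Interference:
  c↔{d,n,y}
  d↔{c,j,n,y}
  j↔{d,n,y}
  n↔{c,d,j,y}
  y↔{c,d,j,n}

Colouring:
  {c,d,n,y} pairwise interfere (4-clique) ⇒ χ ≥ 4
  assign c→R3 d→R0 j→R3 n→R1 y→R2 — no edge inside a register ⇒ χ ≤ 4
  χ = 4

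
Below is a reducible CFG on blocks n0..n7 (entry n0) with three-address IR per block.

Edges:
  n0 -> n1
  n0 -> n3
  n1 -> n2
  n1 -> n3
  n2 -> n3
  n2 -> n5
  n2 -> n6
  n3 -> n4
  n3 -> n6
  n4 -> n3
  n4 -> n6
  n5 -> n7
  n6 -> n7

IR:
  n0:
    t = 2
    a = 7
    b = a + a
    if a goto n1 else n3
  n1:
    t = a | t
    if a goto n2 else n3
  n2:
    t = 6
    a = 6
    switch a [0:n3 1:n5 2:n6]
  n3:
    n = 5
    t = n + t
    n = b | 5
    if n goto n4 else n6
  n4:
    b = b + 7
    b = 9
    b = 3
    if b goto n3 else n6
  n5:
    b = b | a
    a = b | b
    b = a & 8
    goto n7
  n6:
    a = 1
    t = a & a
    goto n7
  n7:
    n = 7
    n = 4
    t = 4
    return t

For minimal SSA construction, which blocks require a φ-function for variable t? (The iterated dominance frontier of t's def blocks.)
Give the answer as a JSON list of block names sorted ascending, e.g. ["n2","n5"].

idom tree: n1←n0 n2←n1 n3←n0 n4←n3 n5←n2 n6←n0 n7←n0
Dom at joins:
  n3: preds {n0,n1,n2,n4}: {n0} ∩ {n0,n1} ∩ {n0,n1,n2} ∩ {n0,n3,n4} = {n0}; idom=n0
  n6: preds {n2,n3,n4}: {n0,n1,n2} ∩ {n0,n3} ∩ {n0,n3,n4} = {n0}; idom=n0
  n7: preds {n5,n6}: {n0,n1,n2,n5} ∩ {n0,n6} = {n0}; idom=n0

DF walk-up:
  join n3 pred n0: · stop@n0
  join n3 pred n1: n1 stop@n0
  join n3 pred n2: n2→n1 stop@n0
  join n3 pred n4: n4→n3 stop@n0
  join n6 pred n2: n2→n1 stop@n0
  join n6 pred n3: n3 stop@n0
  join n6 pred n4: n4→n3 stop@n0
  join n7 pred n5: n5→n2→n1 stop@n0
  join n7 pred n6: n6 stop@n0
  n0 → ∅
  n1 → {n3,n6,n7}
  n2 → {n3,n6,n7}
  n3 → {n3,n6}
  n4 → {n3,n6}
  n5 → {n7}
  n6 → {n7}
  n7 → ∅

φ for t: defs {n0,n1,n2,n3,n6,n7}
  DF⁺ = {n3,n6,n7}

Answer: ["n3", "n6", "n7"]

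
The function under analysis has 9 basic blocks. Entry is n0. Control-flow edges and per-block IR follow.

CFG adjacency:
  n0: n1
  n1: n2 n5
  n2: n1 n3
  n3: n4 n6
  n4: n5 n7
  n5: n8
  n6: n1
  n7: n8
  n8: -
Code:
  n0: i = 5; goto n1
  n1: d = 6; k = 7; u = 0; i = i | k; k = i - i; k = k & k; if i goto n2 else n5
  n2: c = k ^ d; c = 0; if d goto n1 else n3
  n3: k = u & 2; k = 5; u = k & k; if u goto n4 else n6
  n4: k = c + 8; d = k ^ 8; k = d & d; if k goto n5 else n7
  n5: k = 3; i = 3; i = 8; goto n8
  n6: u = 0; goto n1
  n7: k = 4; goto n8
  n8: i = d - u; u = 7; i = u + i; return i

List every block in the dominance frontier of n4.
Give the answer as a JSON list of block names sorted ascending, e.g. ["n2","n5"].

Answer: ["n5", "n8"]

Analysis:
idom tree: n1←n0 n2←n1 n3←n2 n4←n3 n5←n1 n6←n3 n7←n4 n8←n1
Dom∩ at merges:
  n1: preds {n0,n2,n6}: {n0} ∩ {n0,n1,n2} ∩ {n0,n1,n2,n3,n6} = {n0}; idom=n0
  n5: preds {n1,n4}: {n0,n1} ∩ {n0,n1,n2,n3,n4} = {n0,n1}; idom=n1
  n8: preds {n5,n7}: {n0,n1,n5} ∩ {n0,n1,n2,n3,n4,n7} = {n0,n1}; idom=n1

Frontier:
  join n1 pred n0: · stop@n0
  join n1 pred n2: n2→n1 stop@n0
  join n1 pred n6: n6→n3→n2→n1 stop@n0
  join n5 pred n1: · stop@n1
  join n5 pred n4: n4→n3→n2 stop@n1
  join n8 pred n5: n5 stop@n1
  join n8 pred n7: n7→n4→n3→n2 stop@n1
  DF(n0)=∅
  DF(n1)={n1}
  DF(n2)={n1,n5,n8}
  DF(n3)={n1,n5,n8}
  DF(n4)={n5,n8}
  DF(n5)={n8}
  DF(n6)={n1}
  DF(n7)={n8}
  DF(n8)=∅

DF(n4) = ["n5", "n8"]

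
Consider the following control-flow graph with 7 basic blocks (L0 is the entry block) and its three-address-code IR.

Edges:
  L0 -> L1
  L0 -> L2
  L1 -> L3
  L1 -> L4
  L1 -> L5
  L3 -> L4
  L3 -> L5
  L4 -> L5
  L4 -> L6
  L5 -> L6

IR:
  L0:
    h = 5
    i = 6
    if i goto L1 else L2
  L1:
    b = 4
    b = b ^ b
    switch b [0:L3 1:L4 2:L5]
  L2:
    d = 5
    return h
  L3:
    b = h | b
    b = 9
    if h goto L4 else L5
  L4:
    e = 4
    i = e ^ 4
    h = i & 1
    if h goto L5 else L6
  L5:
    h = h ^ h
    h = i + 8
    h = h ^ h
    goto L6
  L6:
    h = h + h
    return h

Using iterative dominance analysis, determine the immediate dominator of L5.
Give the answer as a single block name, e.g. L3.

Answer: L1

Derivation:
idom tree: L1←L0 L2←L0 L3←L1 L4←L1 L5←L1 L6←L1
Dom∩ at merges:
  L4: preds {L1,L3}: {L0,L1} ∩ {L0,L1,L3} = {L0,L1}; idom=L1
  L5: preds {L1,L3,L4}: {L0,L1} ∩ {L0,L1,L3} ∩ {L0,L1,L4} = {L0,L1}; idom=L1
  L6: preds {L4,L5}: {L0,L1,L4} ∩ {L0,L1,L5} = {L0,L1}; idom=L1

idom(L5) = L1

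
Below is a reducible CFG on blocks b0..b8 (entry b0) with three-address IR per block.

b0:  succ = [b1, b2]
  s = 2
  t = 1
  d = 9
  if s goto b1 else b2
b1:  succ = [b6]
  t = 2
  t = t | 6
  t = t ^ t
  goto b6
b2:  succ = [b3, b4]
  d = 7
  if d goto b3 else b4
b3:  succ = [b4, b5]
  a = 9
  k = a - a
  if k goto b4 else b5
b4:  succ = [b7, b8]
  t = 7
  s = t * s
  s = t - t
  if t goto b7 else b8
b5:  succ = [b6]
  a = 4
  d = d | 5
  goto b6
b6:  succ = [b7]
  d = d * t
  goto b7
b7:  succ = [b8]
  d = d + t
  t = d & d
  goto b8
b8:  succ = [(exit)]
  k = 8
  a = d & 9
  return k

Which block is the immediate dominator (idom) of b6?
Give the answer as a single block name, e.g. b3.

idom tree: b1←b0 b2←b0 b3←b2 b4←b2 b5←b3 b6←b0 b7←b0 b8←b0
Join-block Dom:
  b4: preds {b2,b3}: {b0,b2} ∩ {b0,b2,b3} = {b0,b2}; idom=b2
  b6: preds {b1,b5}: {b0,b1} ∩ {b0,b2,b3,b5} = {b0}; idom=b0
  b7: preds {b4,b6}: {b0,b2,b4} ∩ {b0,b6} = {b0}; idom=b0
  b8: preds {b4,b7}: {b0,b2,b4} ∩ {b0,b7} = {b0}; idom=b0

idom(b6) = b0

Answer: b0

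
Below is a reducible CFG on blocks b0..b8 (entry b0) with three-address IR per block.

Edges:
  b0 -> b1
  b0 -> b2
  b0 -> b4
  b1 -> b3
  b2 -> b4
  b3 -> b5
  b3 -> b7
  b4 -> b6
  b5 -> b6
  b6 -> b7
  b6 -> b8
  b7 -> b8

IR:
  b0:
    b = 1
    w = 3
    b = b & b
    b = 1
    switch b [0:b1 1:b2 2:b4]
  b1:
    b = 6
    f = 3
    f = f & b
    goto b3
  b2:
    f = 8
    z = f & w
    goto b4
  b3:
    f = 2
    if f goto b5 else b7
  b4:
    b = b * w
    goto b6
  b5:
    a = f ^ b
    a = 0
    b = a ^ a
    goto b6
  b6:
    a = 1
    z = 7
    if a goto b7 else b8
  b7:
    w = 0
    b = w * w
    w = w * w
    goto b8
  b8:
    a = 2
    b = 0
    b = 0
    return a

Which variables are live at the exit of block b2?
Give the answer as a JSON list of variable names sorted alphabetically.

Answer: ["b", "w"]

Analysis:
Block summaries:
  b0: def={b,w} ue=∅
  b1: def={b,f} ue=∅
  b2: def={f,z} ue={w}
  b3: def={f} ue=∅
  b4: def={b} ue={b,w}
  b5: def={a,b} ue={b,f}
  b6: def={a,z} ue=∅
  b7: def={b,w} ue=∅
  b8: def={a,b} ue=∅

Backward fixpoint:
  b0: in=∅ out={b,w}
  b1: in=∅ out={b}
  b2: in={b,w} out={b,w}
  b3: in={b} out={b,f}
  b4: in={b,w} out=∅
  b5: in={b,f} out=∅
  b6: in=∅ out=∅
  b7: in=∅ out=∅
  b8: in=∅ out=∅

live-out(b2) = ["b", "w"]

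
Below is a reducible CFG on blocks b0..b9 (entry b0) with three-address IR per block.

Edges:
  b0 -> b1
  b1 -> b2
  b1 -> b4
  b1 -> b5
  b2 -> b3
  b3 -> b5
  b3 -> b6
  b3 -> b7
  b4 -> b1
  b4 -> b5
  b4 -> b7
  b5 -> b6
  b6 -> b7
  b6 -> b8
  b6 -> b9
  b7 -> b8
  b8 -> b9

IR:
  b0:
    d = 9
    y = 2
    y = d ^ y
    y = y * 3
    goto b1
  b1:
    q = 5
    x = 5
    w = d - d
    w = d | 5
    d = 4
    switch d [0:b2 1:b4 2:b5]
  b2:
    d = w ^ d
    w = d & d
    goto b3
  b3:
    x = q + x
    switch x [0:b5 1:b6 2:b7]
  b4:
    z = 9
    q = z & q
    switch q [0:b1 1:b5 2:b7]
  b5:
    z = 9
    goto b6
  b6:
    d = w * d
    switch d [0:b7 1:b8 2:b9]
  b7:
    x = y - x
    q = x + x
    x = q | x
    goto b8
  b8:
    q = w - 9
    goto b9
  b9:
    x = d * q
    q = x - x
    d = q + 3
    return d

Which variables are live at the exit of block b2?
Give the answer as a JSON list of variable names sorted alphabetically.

Answer: ["d", "q", "w", "x", "y"]

Derivation:
def/use:
  b0: {d,y} / ∅
  b1: {d,q,w,x} / {d}
  b2: {d,w} / {d,w}
  b3: {x} / {q,x}
  b4: {q,z} / {q}
  b5: {z} / ∅
  b6: {d} / {d,w}
  b7: {q,x} / {x,y}
  b8: {q} / {w}
  b9: {d,q,x} / {d,q}

Live sets:
  b0 li=∅ lo={d,y}
  b1 li={d,y} lo={d,q,w,x,y}
  b2 li={d,q,w,x,y} lo={d,q,w,x,y}
  b3 li={d,q,w,x,y} lo={d,q,w,x,y}
  b4 li={d,q,w,x,y} lo={d,q,w,x,y}
  b5 li={d,q,w,x,y} lo={d,q,w,x,y}
  b6 li={d,q,w,x,y} lo={d,q,w,x,y}
  b7 li={d,w,x,y} lo={d,w}
  b8 li={d,w} lo={d,q}
  b9 li={d,q} lo=∅

live-out(b2) = ["d", "q", "w", "x", "y"]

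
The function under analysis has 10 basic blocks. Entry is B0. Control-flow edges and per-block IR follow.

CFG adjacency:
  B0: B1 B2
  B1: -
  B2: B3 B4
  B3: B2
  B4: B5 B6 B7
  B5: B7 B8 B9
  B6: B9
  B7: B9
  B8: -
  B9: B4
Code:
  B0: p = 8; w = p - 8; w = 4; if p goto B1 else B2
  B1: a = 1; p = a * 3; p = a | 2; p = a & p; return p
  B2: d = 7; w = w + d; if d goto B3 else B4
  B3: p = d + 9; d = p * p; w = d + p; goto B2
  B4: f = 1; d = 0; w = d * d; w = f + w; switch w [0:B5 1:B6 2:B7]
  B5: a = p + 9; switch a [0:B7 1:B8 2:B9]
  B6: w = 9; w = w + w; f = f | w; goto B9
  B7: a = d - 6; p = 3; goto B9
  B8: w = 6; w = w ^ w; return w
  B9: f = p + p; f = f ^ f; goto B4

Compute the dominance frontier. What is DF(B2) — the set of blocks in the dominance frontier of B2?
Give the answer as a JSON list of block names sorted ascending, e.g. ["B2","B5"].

Answer: ["B2"]

Analysis:
idom tree: B1←B0 B2←B0 B3←B2 B4←B2 B5←B4 B6←B4 B7←B4 B8←B5 B9←B4
Dom at joins:
  B2: preds {B0,B3}: {B0} ∩ {B0,B2,B3} = {B0}; idom=B0
  B4: preds {B2,B9}: {B0,B2} ∩ {B0,B2,B4,B9} = {B0,B2}; idom=B2
  B7: preds {B4,B5}: {B0,B2,B4} ∩ {B0,B2,B4,B5} = {B0,B2,B4}; idom=B4
  B9: preds {B5,B6,B7}: {B0,B2,B4,B5} ∩ {B0,B2,B4,B6} ∩ {B0,B2,B4,B7} = {B0,B2,B4}; idom=B4

Frontier:
  B2←B0: walk · to B0
  B2←B3: walk B3→B2 to B0
  B4←B2: walk · to B2
  B4←B9: walk B9→B4 to B2
  B7←B4: walk · to B4
  B7←B5: walk B5 to B4
  B9←B5: walk B5 to B4
  B9←B6: walk B6 to B4
  B9←B7: walk B7 to B4
  DF(B0)=∅
  DF(B1)=∅
  DF(B2)={B2}
  DF(B3)={B2}
  DF(B4)={B4}
  DF(B5)={B7,B9}
  DF(B6)={B9}
  DF(B7)={B9}
  DF(B8)=∅
  DF(B9)={B4}

DF(B2) = ["B2"]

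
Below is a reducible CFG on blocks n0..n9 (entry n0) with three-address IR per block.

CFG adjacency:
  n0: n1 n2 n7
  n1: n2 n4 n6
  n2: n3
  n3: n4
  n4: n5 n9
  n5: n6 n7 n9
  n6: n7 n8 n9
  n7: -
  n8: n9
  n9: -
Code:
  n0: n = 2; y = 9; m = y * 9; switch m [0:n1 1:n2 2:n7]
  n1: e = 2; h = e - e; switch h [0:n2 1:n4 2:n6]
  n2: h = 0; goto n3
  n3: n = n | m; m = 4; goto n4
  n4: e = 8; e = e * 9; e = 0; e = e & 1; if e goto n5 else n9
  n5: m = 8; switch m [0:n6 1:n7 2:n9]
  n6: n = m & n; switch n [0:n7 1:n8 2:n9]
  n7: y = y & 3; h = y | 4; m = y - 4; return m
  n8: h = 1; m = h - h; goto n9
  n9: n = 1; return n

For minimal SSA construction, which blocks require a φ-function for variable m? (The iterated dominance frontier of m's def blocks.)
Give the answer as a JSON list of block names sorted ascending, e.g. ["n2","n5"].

Answer: ["n4", "n6", "n7", "n9"]

Working:
idom tree: n1←n0 n2←n0 n3←n2 n4←n0 n5←n4 n6←n0 n7←n0 n8←n6 n9←n0
Dom at joins:
  n2: preds {n0,n1}: {n0} ∩ {n0,n1} = {n0}; idom=n0
  n4: preds {n1,n3}: {n0,n1} ∩ {n0,n2,n3} = {n0}; idom=n0
  n6: preds {n1,n5}: {n0,n1} ∩ {n0,n4,n5} = {n0}; idom=n0
  n7: preds {n0,n5,n6}: {n0} ∩ {n0,n4,n5} ∩ {n0,n6} = {n0}; idom=n0
  n9: preds {n4,n5,n6,n8}: {n0,n4} ∩ {n0,n4,n5} ∩ {n0,n6} ∩ {n0,n6,n8} = {n0}; idom=n0

Frontier:
  join n2 pred n0: · stop@n0
  join n2 pred n1: n1 stop@n0
  join n4 pred n1: n1 stop@n0
  join n4 pred n3: n3→n2 stop@n0
  join n6 pred n1: n1 stop@n0
  join n6 pred n5: n5→n4 stop@n0
  join n7 pred n0: · stop@n0
  join n7 pred n5: n5→n4 stop@n0
  join n7 pred n6: n6 stop@n0
  join n9 pred n4: n4 stop@n0
  join n9 pred n5: n5→n4 stop@n0
  join n9 pred n6: n6 stop@n0
  join n9 pred n8: n8→n6 stop@n0
  n0: DF=∅
  n1: DF={n2,n4,n6}
  n2: DF={n4}
  n3: DF={n4}
  n4: DF={n6,n7,n9}
  n5: DF={n6,n7,n9}
  n6: DF={n7,n9}
  n7: DF=∅
  n8: DF={n9}
  n9: DF=∅

φ for m: defs {n0,n3,n5,n7,n8}
  DF⁺ = {n4,n6,n7,n9}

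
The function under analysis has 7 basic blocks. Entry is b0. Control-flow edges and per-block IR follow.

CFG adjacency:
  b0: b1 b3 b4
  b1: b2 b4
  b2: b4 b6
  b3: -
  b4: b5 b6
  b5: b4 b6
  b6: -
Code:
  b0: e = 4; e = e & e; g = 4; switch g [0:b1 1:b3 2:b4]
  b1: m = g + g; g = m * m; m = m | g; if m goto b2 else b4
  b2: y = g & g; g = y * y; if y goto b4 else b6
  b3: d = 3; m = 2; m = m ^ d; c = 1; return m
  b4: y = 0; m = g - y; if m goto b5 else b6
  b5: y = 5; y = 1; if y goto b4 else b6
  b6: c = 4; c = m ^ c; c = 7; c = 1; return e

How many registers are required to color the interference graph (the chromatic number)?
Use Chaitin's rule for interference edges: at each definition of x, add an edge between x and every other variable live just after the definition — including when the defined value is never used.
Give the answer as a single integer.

Answer: 4

Derivation:
Per-block:
  b0 def {e,g} use ∅
  b1 def {g,m} use {g}
  b2 def {g,y} use {g}
  b3 def {c,d,m} use ∅
  b4 def {m,y} use {g}
  b5 def {y} use ∅
  b6 def {c} use {e,m}

Backward fixpoint:
  b0 li=∅ lo={e,g}
  b1 li={e,g} lo={e,g,m}
  b2 li={e,g,m} lo={e,g,m}
  b3 li=∅ lo=∅
  b4 li={e,g} lo={e,g,m}
  b5 li={e,g,m} lo={e,g,m}
  b6 li={e,m} lo=∅

Conflict graph:
  c: {e,m}
  d: {m}
  e: {c,g,m,y}
  g: {e,m,y}
  m: {c,d,e,g,y}
  y: {e,g,m}

Colouring:
  clique {e,g,m,y} ⇒ need ≥ 4
  4-colouring: R0={m}  R1={d,e}  R2={c,g}  R3={y}
  χ = 4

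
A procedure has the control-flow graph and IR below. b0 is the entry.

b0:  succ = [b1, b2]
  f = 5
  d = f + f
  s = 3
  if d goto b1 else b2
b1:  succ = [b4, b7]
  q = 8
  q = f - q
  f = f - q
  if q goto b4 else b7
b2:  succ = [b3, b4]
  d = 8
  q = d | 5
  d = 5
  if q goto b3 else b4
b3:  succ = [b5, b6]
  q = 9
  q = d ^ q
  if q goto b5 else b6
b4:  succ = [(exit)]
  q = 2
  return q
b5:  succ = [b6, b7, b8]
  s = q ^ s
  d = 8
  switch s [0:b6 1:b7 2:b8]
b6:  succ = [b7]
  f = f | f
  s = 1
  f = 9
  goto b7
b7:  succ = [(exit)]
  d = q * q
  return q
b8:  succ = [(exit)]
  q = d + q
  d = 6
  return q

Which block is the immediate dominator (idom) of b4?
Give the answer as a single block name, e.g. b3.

Answer: b0

Analysis:
idom tree: b1←b0 b2←b0 b3←b2 b4←b0 b5←b3 b6←b3 b7←b0 b8←b5
Dom∩ at merges:
  b4: preds {b1,b2}: {b0,b1} ∩ {b0,b2} = {b0}; idom=b0
  b6: preds {b3,b5}: {b0,b2,b3} ∩ {b0,b2,b3,b5} = {b0,b2,b3}; idom=b3
  b7: preds {b1,b5,b6}: {b0,b1} ∩ {b0,b2,b3,b5} ∩ {b0,b2,b3,b6} = {b0}; idom=b0

idom(b4) = b0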